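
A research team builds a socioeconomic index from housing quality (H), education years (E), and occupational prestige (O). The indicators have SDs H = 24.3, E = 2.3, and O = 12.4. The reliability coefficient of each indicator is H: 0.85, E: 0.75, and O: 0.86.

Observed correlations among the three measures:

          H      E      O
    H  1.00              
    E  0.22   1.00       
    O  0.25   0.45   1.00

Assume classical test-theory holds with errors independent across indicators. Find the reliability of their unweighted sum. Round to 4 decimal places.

Var(H+E+O) = 24.3² + 2.3² + 12.4² + 2·[24.3·2.3·0.22 + 24.3·12.4·0.25 + 2.3·12.4·0.45] = 749.54 + 200.92 = 950.46.
With uncorrelated errors the cross-covariances are all true-score covariance, so they carry over unchanged; only the diagonal terms shrink to ρᵢσᵢ².
True-score variance = [24.3²·0.85 + 2.3²·0.75 + 12.4²·0.86] + 200.92 = 638.118 + 200.92 = 839.037.
Reliability = 839.037 / 950.46 = 0.8828.

0.8828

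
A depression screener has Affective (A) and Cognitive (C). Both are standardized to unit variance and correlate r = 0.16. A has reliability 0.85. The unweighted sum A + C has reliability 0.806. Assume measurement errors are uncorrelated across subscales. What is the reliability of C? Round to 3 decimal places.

Var(A+C) = 2 + 2·0.16 = 2.320.
True-score variance = ρ_A + ρ_C + 2·0.16, so 0.806 = (0.85 + ρ_C + 0.32) / 2.320.
ρ_C = 0.806·2.320 − 0.85 − 0.32 = 0.700.

0.700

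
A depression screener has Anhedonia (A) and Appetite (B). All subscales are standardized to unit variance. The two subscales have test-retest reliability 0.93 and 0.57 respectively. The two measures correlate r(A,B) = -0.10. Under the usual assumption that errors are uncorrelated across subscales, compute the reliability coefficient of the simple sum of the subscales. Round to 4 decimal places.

Var(A+B) = 2 + 2·[(-0.10)] = 2 − 0.2 = 1.8.
With uncorrelated errors the cross-covariances are all true-score covariance, so they carry over unchanged; only the diagonal terms shrink to ρᵢσᵢ².
True-score variance = [0.93 + 0.57] − 0.2 = 1.5 − 0.2 = 1.3.
Reliability = 1.3 / 1.8 = 0.7222.

0.7222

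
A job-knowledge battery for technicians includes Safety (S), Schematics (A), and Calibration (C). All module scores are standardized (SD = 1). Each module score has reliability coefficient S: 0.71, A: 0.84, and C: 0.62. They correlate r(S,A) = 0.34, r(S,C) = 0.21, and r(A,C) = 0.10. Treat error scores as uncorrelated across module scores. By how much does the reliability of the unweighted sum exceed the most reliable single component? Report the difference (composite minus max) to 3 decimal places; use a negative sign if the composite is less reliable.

Var(sum) = 3 + 1.3 = 4.3; true-score variance = 2.17 + 1.3 = 3.47; composite reliability = 0.8070.
Max component reliability = 0.8400.
Difference = 0.8070 − 0.8400 = -0.033.

-0.033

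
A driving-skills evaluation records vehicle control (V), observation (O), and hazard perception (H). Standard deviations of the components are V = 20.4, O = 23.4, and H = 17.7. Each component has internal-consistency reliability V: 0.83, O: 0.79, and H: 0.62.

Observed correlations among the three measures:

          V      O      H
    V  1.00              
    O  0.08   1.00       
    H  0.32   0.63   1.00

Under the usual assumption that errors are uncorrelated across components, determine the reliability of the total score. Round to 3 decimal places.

0.855

Var(V+O+H) = 20.4² + 23.4² + 17.7² + 2·[20.4·23.4·0.08 + 20.4·17.7·0.32 + 23.4·17.7·0.63] = 1277.01 + 829.336 = 2106.35.
With uncorrelated errors the cross-covariances are all true-score covariance, so they carry over unchanged; only the diagonal terms shrink to ρᵢσᵢ².
True-score variance = [20.4²·0.83 + 23.4²·0.79 + 17.7²·0.62] + 829.336 = 972.225 + 829.336 = 1801.56.
Reliability = 1801.56 / 2106.35 = 0.855.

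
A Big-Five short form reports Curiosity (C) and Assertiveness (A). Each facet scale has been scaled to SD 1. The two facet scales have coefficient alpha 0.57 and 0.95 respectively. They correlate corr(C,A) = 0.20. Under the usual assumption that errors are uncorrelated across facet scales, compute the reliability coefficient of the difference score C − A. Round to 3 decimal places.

Var(C−A) = 1 + 1 − 2·0.20 = 2 − 0.4 = 1.6.
Because errors are independent across components, Cov(Tᵢ,Tⱼ) = Cov(Xᵢ,Xⱼ); the off-diagonal part of the true-score variance is the same as above.
True-score variance = [0.57 + 0.95] − 0.4 = 1.52 − 0.4 = 1.12.
Reliability = 1.12 / 1.6 = 0.700.

0.700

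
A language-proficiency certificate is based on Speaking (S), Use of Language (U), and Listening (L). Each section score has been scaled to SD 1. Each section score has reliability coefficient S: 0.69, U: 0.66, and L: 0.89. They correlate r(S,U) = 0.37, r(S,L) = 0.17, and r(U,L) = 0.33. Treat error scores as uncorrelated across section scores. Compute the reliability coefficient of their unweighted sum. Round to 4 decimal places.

0.8397

Var(S+U+L) = 3 + 2·[0.37 + 0.17 + 0.33] = 3 + 1.74 = 4.74.
With uncorrelated errors the cross-covariances are all true-score covariance, so they carry over unchanged; only the diagonal terms shrink to ρᵢσᵢ².
True-score variance = [0.69 + 0.66 + 0.89] + 1.74 = 2.24 + 1.74 = 3.98.
Reliability = 3.98 / 4.74 = 0.8397.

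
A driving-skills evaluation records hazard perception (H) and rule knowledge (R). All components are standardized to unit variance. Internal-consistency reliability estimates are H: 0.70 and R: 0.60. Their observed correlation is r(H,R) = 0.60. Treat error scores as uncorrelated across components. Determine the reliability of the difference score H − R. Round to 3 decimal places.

Var(H−R) = 1 + 1 − 2·0.60 = 2 − 1.2 = 0.8.
Under uncorrelated errors the observed covariances equal the true-score covariances, so only the own-variance terms attenuate.
True-score variance = [0.70 + 0.60] − 1.2 = 1.3 − 1.2 = 0.1.
Reliability = 0.1 / 0.8 = 0.125.

0.125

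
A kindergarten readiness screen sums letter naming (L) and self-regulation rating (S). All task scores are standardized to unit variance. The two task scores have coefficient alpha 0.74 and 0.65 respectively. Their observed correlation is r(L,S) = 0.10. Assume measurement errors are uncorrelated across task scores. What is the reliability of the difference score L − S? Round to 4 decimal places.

0.6611

Var(L−S) = 1 + 1 − 2·0.10 = 2 − 0.2 = 1.8.
Because errors are independent across components, Cov(Tᵢ,Tⱼ) = Cov(Xᵢ,Xⱼ); the off-diagonal part of the true-score variance is the same as above.
True-score variance = [0.74 + 0.65] − 0.2 = 1.39 − 0.2 = 1.19.
Reliability = 1.19 / 1.8 = 0.6611.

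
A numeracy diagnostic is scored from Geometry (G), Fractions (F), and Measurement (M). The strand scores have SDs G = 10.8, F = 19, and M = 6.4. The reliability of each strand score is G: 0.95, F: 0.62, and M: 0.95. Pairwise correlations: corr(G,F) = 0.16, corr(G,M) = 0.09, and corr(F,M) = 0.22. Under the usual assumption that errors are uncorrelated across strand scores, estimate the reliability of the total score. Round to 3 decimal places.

Var(G+F+M) = 10.8² + 19² + 6.4² + 2·[10.8·19·0.16 + 10.8·6.4·0.09 + 19·6.4·0.22] = 518.6 + 131.61 = 650.21.
Because errors are independent across components, Cov(Tᵢ,Tⱼ) = Cov(Xᵢ,Xⱼ); the off-diagonal part of the true-score variance is the same as above.
True-score variance = [10.8²·0.95 + 19²·0.62 + 6.4²·0.95] + 131.61 = 373.54 + 131.61 = 505.15.
Reliability = 505.15 / 650.21 = 0.777.

0.777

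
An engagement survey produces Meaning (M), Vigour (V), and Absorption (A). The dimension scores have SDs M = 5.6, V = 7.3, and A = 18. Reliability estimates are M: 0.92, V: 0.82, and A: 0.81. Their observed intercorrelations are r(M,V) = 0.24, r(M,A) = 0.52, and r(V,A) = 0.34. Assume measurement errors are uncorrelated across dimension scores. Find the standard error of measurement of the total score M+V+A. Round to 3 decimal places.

8.583

Var(total) = 408.65 + 213.806 = 622.456.
True-score variance = 334.989 + 213.806 = 548.795, so reliability = 0.8817.
Error variance = 622.456 − 548.795 = 73.661; SEM = √73.661 = 8.583.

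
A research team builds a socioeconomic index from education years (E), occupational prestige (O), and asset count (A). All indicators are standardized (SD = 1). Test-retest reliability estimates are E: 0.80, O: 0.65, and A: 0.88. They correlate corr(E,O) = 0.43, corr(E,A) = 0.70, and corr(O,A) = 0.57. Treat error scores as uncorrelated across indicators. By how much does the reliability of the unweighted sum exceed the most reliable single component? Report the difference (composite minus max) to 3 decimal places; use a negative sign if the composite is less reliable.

Var(sum) = 3 + 3.4 = 6.4; true-score variance = 2.33 + 3.4 = 5.73; composite reliability = 0.8953.
Max component reliability = 0.8800.
Difference = 0.8953 − 0.8800 = 0.015.

0.015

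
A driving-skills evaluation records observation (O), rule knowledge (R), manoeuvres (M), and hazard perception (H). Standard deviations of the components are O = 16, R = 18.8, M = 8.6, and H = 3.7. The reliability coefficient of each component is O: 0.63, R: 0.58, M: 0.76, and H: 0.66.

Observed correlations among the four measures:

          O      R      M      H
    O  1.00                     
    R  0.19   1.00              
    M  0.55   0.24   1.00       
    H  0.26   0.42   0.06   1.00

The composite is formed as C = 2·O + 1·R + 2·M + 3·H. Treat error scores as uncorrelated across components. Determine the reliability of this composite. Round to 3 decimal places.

0.798

Var(C) = 2²·16² + 18.8² + 2²·8.6² + 3²·3.7² + 2·[2·16·18.8·0.19 + 4·16·8.6·0.55 + 6·16·3.7·0.26 + 2·18.8·8.6·0.24 + 3·18.8·3.7·0.42 + 6·8.6·3.7·0.06] = 1796.49 + 1372.17 = 3168.66.
With uncorrelated errors the cross-covariances are all true-score covariance, so they carry over unchanged; only the diagonal terms shrink to ρᵢσᵢ².
True-score variance = [2²·16²·0.63 + 18.8²·0.58 + 2²·8.6²·0.76 + 3²·3.7²·0.66] + 1372.17 = 1156.27 + 1372.17 = 2528.44.
Reliability = 2528.44 / 3168.66 = 0.798.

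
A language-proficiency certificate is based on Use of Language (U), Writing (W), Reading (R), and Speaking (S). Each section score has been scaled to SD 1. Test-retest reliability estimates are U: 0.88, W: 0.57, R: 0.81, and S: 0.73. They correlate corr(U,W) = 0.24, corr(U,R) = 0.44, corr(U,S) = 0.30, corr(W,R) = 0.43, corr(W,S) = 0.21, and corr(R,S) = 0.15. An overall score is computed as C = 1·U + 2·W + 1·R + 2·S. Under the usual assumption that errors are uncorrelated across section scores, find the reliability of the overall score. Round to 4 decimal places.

0.8175

Var(C) = 1 + 2² + 1 + 2² + 2·[2·0.24 + 0.44 + 2·0.30 + 2·0.43 + 4·0.21 + 2·0.15] = 10 + 7.04 = 17.04.
Because errors are independent across components, Cov(Tᵢ,Tⱼ) = Cov(Xᵢ,Xⱼ); the off-diagonal part of the true-score variance is the same as above.
True-score variance = [0.88 + 2²·0.57 + 0.81 + 2²·0.73] + 7.04 = 6.89 + 7.04 = 13.93.
Reliability = 13.93 / 17.04 = 0.8175.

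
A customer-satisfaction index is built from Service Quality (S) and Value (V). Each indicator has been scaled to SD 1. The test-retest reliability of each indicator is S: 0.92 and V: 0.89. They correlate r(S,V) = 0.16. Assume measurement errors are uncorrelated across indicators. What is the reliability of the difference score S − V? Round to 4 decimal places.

0.8869

Var(S−V) = 1 + 1 − 2·0.16 = 2 − 0.32 = 1.68.
Under uncorrelated errors the observed covariances equal the true-score covariances, so only the own-variance terms attenuate.
True-score variance = [0.92 + 0.89] − 0.32 = 1.81 − 0.32 = 1.49.
Reliability = 1.49 / 1.68 = 0.8869.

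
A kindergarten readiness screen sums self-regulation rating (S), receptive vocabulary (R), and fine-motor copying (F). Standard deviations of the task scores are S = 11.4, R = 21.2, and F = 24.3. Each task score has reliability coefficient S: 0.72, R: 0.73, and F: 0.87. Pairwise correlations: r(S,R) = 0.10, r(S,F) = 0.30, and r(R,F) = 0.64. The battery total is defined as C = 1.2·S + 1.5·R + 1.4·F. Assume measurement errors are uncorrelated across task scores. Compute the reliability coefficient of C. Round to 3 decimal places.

Var(C) = 1.2²·11.4² + 1.5²·21.2² + 1.4²·24.3² + 2·[1.8·11.4·21.2·0.10 + 1.68·11.4·24.3·0.30 + 2.1·21.2·24.3·0.64] = 2355.74 + 1750.99 = 4106.73.
Under uncorrelated errors the observed covariances equal the true-score covariances, so only the own-variance terms attenuate.
True-score variance = [1.2²·11.4²·0.72 + 1.5²·21.2²·0.73 + 1.4²·24.3²·0.87] + 1750.99 = 1879.85 + 1750.99 = 3630.84.
Reliability = 3630.84 / 4106.73 = 0.884.

0.884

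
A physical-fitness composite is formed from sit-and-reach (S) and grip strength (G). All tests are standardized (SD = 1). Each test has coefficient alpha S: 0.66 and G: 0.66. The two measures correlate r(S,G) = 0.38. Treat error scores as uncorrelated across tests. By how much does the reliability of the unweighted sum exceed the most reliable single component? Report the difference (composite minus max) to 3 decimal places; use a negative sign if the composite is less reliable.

Var(sum) = 2 + 0.76 = 2.76; true-score variance = 1.32 + 0.76 = 2.08; composite reliability = 0.7536.
Max component reliability = 0.6600.
Difference = 0.7536 − 0.6600 = 0.094.

0.094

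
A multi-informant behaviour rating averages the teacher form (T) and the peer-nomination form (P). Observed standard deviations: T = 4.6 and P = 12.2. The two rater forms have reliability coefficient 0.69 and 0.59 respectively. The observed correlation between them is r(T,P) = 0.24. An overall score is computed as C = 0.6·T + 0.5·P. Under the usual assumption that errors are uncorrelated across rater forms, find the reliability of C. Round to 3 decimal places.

Var(C) = 0.6²·4.6² + 0.5²·12.2² + 2·[0.3·4.6·12.2·0.24] = 44.8276 + 8.08128 = 52.9089.
Because errors are independent across components, Cov(Tᵢ,Tⱼ) = Cov(Xᵢ,Xⱼ); the off-diagonal part of the true-score variance is the same as above.
True-score variance = [0.6²·4.6²·0.69 + 0.5²·12.2²·0.59] + 8.08128 = 27.21 + 8.08128 = 35.2913.
Reliability = 35.2913 / 52.9089 = 0.667.

0.667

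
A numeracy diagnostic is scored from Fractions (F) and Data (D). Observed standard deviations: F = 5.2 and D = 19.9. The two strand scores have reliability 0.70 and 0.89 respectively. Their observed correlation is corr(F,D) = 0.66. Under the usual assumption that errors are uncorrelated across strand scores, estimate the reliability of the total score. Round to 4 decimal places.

0.9077

Var(F+D) = 5.2² + 19.9² + 2·[5.2·19.9·0.66] = 423.05 + 136.594 = 559.644.
With uncorrelated errors the cross-covariances are all true-score covariance, so they carry over unchanged; only the diagonal terms shrink to ρᵢσᵢ².
True-score variance = [5.2²·0.70 + 19.9²·0.89] + 136.594 = 371.377 + 136.594 = 507.97.
Reliability = 507.97 / 559.644 = 0.9077.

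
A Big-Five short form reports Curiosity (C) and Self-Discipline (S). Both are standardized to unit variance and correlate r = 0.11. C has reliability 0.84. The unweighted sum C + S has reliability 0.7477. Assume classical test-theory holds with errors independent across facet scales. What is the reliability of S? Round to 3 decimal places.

Var(C+S) = 2 + 2·0.11 = 2.220.
True-score variance = ρ_C + ρ_S + 2·0.11, so 0.7477 = (0.84 + ρ_S + 0.22) / 2.220.
ρ_S = 0.7477·2.220 − 0.84 − 0.22 = 0.600.

0.600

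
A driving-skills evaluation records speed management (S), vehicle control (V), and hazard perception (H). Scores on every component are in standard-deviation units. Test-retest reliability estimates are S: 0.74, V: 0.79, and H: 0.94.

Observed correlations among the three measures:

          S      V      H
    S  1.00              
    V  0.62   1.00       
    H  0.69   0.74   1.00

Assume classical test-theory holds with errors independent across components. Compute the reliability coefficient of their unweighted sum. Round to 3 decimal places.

Var(S+V+H) = 3 + 2·[0.62 + 0.69 + 0.74] = 3 + 4.1 = 7.1.
Under uncorrelated errors the observed covariances equal the true-score covariances, so only the own-variance terms attenuate.
True-score variance = [0.74 + 0.79 + 0.94] + 4.1 = 2.47 + 4.1 = 6.57.
Reliability = 6.57 / 7.1 = 0.925.

0.925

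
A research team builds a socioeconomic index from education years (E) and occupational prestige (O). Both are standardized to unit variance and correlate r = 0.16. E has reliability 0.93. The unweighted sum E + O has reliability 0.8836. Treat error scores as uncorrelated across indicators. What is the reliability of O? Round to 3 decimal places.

Var(E+O) = 2 + 2·0.16 = 2.320.
True-score variance = ρ_E + ρ_O + 2·0.16, so 0.8836 = (0.93 + ρ_O + 0.32) / 2.320.
ρ_O = 0.8836·2.320 − 0.93 − 0.32 = 0.800.

0.800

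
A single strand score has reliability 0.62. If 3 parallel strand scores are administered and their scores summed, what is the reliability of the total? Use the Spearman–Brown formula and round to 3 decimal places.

ρ_k = kρ / (1 + (k−1)ρ) = 3·0.62 / (1 + 2·0.62) = 1.860 / 2.240 = 0.830.

0.830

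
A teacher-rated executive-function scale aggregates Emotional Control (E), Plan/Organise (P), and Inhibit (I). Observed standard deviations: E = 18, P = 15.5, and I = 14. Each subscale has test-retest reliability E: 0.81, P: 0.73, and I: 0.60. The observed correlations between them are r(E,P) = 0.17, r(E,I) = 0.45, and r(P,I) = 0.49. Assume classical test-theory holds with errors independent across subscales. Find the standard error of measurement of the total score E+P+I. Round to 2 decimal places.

14.31

Var(total) = 760.25 + 534.32 = 1294.57.
True-score variance = 555.423 + 534.32 = 1089.74, so reliability = 0.8418.
Error variance = 1294.57 − 1089.74 = 204.828; SEM = √204.828 = 14.31.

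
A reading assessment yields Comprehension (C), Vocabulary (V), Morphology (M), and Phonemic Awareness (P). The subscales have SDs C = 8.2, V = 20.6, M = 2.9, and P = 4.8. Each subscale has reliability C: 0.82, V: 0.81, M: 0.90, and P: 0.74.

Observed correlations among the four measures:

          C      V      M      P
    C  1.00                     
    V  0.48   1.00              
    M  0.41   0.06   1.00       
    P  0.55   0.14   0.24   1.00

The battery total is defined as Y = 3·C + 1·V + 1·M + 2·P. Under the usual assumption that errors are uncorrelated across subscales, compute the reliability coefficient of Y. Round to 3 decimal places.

0.893

Var(Y) = 3²·8.2² + 20.6² + 2.9² + 2²·4.8² + 2·[3·8.2·20.6·0.48 + 3·8.2·2.9·0.41 + 6·8.2·4.8·0.55 + 20.6·2.9·0.06 + 2·20.6·4.8·0.14 + 2·2.9·4.8·0.24] = 1130.09 + 880.669 = 2010.76.
Under uncorrelated errors the observed covariances equal the true-score covariances, so only the own-variance terms attenuate.
True-score variance = [3²·8.2²·0.82 + 20.6²·0.81 + 2.9²·0.90 + 2²·4.8²·0.74] + 880.669 = 915.73 + 880.669 = 1796.4.
Reliability = 1796.4 / 2010.76 = 0.893.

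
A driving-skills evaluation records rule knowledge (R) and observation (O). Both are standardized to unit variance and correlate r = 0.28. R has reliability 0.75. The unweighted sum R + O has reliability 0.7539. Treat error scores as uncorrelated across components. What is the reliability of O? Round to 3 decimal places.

Var(R+O) = 2 + 2·0.28 = 2.560.
True-score variance = ρ_R + ρ_O + 2·0.28, so 0.7539 = (0.75 + ρ_O + 0.56) / 2.560.
ρ_O = 0.7539·2.560 − 0.75 − 0.56 = 0.620.

0.620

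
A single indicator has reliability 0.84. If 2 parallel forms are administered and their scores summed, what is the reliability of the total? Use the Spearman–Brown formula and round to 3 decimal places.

0.913

ρ_k = kρ / (1 + (k−1)ρ) = 2·0.84 / (1 + 1·0.84) = 1.680 / 1.840 = 0.913.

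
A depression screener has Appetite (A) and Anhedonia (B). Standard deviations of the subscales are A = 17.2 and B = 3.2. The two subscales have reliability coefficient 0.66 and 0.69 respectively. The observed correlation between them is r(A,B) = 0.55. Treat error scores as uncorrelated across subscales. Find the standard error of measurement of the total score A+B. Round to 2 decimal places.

Var(total) = 306.08 + 60.544 = 366.624.
True-score variance = 202.32 + 60.544 = 262.864, so reliability = 0.7170.
Error variance = 366.624 − 262.864 = 103.76; SEM = √103.76 = 10.19.

10.19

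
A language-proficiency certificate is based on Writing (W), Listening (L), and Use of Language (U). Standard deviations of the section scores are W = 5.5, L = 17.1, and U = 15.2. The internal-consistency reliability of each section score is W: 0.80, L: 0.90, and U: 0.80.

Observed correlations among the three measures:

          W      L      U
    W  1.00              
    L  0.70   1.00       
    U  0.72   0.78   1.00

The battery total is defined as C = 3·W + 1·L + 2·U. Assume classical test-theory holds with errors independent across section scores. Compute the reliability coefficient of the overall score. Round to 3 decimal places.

0.921

Var(C) = 3²·5.5² + 17.1² + 2²·15.2² + 2·[3·5.5·17.1·0.70 + 6·5.5·15.2·0.72 + 2·17.1·15.2·0.78] = 1488.82 + 1928.26 = 3417.08.
With uncorrelated errors the cross-covariances are all true-score covariance, so they carry over unchanged; only the diagonal terms shrink to ρᵢσᵢ².
True-score variance = [3²·5.5²·0.80 + 17.1²·0.90 + 2²·15.2²·0.80] + 1928.26 = 1220.3 + 1928.26 = 3148.56.
Reliability = 3148.56 / 3417.08 = 0.921.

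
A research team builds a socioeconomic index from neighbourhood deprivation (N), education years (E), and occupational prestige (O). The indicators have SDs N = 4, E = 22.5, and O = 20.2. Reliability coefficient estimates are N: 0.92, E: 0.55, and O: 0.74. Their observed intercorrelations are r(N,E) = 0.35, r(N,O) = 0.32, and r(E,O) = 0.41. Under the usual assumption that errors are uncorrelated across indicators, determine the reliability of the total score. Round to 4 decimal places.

Var(N+E+O) = 4² + 22.5² + 20.2² + 2·[4·22.5·0.35 + 4·20.2·0.32 + 22.5·20.2·0.41] = 930.29 + 487.402 = 1417.69.
With uncorrelated errors the cross-covariances are all true-score covariance, so they carry over unchanged; only the diagonal terms shrink to ρᵢσᵢ².
True-score variance = [4²·0.92 + 22.5²·0.55 + 20.2²·0.74] + 487.402 = 595.107 + 487.402 = 1082.51.
Reliability = 1082.51 / 1417.69 = 0.7636.

0.7636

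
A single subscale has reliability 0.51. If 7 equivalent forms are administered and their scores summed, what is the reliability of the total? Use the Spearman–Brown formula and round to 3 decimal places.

0.879

ρ_k = kρ / (1 + (k−1)ρ) = 7·0.51 / (1 + 6·0.51) = 3.570 / 4.060 = 0.879.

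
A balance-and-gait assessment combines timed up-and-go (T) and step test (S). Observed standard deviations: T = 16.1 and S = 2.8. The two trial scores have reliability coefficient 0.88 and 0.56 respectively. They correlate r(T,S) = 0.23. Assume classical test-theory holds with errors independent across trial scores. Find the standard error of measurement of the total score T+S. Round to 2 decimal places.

5.88

Var(total) = 267.05 + 20.7368 = 287.787.
True-score variance = 232.495 + 20.7368 = 253.232, so reliability = 0.8799.
Error variance = 287.787 − 253.232 = 34.5548; SEM = √34.5548 = 5.88.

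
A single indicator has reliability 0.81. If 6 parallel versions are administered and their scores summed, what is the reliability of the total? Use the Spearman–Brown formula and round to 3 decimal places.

ρ_k = kρ / (1 + (k−1)ρ) = 6·0.81 / (1 + 5·0.81) = 4.860 / 5.050 = 0.962.

0.962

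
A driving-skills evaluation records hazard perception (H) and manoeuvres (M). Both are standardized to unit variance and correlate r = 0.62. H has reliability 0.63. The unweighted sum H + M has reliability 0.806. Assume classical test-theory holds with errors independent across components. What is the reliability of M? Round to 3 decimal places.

0.741

Var(H+M) = 2 + 2·0.62 = 3.240.
True-score variance = ρ_H + ρ_M + 2·0.62, so 0.806 = (0.63 + ρ_M + 1.24) / 3.240.
ρ_M = 0.806·3.240 − 0.63 − 1.24 = 0.741.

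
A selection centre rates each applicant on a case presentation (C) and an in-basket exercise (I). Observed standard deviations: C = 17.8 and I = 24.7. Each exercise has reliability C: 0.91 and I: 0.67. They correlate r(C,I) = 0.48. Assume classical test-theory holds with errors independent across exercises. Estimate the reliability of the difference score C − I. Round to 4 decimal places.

0.5447

Var(C−I) = 17.8² + 24.7² − 2·17.8·24.7·0.48 = 926.93 − 422.074 = 504.856.
Under uncorrelated errors the observed covariances equal the true-score covariances, so only the own-variance terms attenuate.
True-score variance = [17.8²·0.91 + 24.7²·0.67] − 422.074 = 697.085 − 422.074 = 275.011.
Reliability = 275.011 / 504.856 = 0.5447.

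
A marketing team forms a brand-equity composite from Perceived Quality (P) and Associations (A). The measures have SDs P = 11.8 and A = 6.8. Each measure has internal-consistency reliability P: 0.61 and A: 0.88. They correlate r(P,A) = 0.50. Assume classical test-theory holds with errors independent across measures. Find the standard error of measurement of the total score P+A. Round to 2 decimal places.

7.74

Var(total) = 185.48 + 80.24 = 265.72.
True-score variance = 125.628 + 80.24 = 205.868, so reliability = 0.7748.
Error variance = 265.72 − 205.868 = 59.8524; SEM = √59.8524 = 7.74.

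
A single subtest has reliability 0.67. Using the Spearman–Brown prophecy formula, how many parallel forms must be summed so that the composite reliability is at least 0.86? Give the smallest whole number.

4

k ≥ ρ*(1−ρ₁)/(ρ₁(1−ρ*)) = 0.86·0.33 / (0.67·0.14) = 3.026.
Smallest integer k = 4.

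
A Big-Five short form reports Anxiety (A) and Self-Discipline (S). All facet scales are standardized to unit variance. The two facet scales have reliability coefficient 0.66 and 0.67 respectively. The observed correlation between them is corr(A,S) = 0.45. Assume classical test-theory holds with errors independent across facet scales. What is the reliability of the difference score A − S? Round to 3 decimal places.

0.391

Var(A−S) = 1 + 1 − 2·0.45 = 2 − 0.9 = 1.1.
Because errors are independent across components, Cov(Tᵢ,Tⱼ) = Cov(Xᵢ,Xⱼ); the off-diagonal part of the true-score variance is the same as above.
True-score variance = [0.66 + 0.67] − 0.9 = 1.33 − 0.9 = 0.43.
Reliability = 0.43 / 1.1 = 0.391.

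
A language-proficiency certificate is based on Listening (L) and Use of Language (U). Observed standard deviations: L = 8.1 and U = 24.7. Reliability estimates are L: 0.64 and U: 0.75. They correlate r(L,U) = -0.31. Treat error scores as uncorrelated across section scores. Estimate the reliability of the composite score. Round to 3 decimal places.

Var(L+U) = 8.1² + 24.7² + 2·[8.1·24.7·(-0.31)] = 675.7 − 124.043 = 551.657.
Because errors are independent across components, Cov(Tᵢ,Tⱼ) = Cov(Xᵢ,Xⱼ); the off-diagonal part of the true-score variance is the same as above.
True-score variance = [8.1²·0.64 + 24.7²·0.75] − 124.043 = 499.558 − 124.043 = 375.514.
Reliability = 375.514 / 551.657 = 0.681.

0.681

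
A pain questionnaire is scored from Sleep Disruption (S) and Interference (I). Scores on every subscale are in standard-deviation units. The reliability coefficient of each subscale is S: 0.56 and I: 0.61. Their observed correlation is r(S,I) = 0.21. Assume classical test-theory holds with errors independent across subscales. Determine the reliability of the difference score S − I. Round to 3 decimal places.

0.475

Var(S−I) = 1 + 1 − 2·0.21 = 2 − 0.42 = 1.58.
Under uncorrelated errors the observed covariances equal the true-score covariances, so only the own-variance terms attenuate.
True-score variance = [0.56 + 0.61] − 0.42 = 1.17 − 0.42 = 0.75.
Reliability = 0.75 / 1.58 = 0.475.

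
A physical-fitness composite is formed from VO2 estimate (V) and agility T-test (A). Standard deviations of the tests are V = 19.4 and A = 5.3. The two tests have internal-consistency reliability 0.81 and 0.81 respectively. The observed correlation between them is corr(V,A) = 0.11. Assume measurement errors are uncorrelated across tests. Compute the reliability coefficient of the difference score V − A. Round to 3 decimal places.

0.799

Var(V−A) = 19.4² + 5.3² − 2·19.4·5.3·0.11 = 404.45 − 22.6204 = 381.83.
Under uncorrelated errors the observed covariances equal the true-score covariances, so only the own-variance terms attenuate.
True-score variance = [19.4²·0.81 + 5.3²·0.81] − 22.6204 = 327.604 − 22.6204 = 304.984.
Reliability = 304.984 / 381.83 = 0.799.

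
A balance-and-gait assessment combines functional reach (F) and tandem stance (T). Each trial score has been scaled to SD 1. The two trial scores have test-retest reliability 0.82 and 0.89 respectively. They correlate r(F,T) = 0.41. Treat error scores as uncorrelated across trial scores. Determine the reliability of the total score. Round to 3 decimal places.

0.897

Var(F+T) = 2 + 2·[0.41] = 2 + 0.82 = 2.82.
Because errors are independent across components, Cov(Tᵢ,Tⱼ) = Cov(Xᵢ,Xⱼ); the off-diagonal part of the true-score variance is the same as above.
True-score variance = [0.82 + 0.89] + 0.82 = 1.71 + 0.82 = 2.53.
Reliability = 2.53 / 2.82 = 0.897.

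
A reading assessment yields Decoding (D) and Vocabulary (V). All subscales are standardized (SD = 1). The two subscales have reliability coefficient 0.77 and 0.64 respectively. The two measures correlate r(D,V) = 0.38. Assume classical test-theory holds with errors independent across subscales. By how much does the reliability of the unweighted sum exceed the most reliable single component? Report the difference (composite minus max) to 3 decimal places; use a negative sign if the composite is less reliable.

0.016

Var(sum) = 2 + 0.76 = 2.76; true-score variance = 1.41 + 0.76 = 2.17; composite reliability = 0.7862.
Max component reliability = 0.7700.
Difference = 0.7862 − 0.7700 = 0.016.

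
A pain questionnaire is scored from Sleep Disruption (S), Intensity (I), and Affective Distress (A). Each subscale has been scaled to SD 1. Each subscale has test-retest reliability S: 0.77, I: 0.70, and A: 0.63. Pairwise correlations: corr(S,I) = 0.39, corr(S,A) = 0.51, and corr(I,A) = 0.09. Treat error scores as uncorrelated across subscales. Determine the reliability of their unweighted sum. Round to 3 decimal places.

0.819

Var(S+I+A) = 3 + 2·[0.39 + 0.51 + 0.09] = 3 + 1.98 = 4.98.
Because errors are independent across components, Cov(Tᵢ,Tⱼ) = Cov(Xᵢ,Xⱼ); the off-diagonal part of the true-score variance is the same as above.
True-score variance = [0.77 + 0.70 + 0.63] + 1.98 = 2.1 + 1.98 = 4.08.
Reliability = 4.08 / 4.98 = 0.819.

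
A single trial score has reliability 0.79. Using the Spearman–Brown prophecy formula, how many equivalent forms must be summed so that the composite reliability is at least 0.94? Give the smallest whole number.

k ≥ ρ*(1−ρ₁)/(ρ₁(1−ρ*)) = 0.94·0.21 / (0.79·0.06) = 4.165.
Smallest integer k = 5.

5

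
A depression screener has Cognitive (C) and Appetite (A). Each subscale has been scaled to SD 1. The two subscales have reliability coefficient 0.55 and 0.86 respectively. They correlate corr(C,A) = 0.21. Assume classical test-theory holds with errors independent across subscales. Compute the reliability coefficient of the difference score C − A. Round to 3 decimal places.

Var(C−A) = 1 + 1 − 2·0.21 = 2 − 0.42 = 1.58.
With uncorrelated errors the cross-covariances are all true-score covariance, so they carry over unchanged; only the diagonal terms shrink to ρᵢσᵢ².
True-score variance = [0.55 + 0.86] − 0.42 = 1.41 − 0.42 = 0.99.
Reliability = 0.99 / 1.58 = 0.627.

0.627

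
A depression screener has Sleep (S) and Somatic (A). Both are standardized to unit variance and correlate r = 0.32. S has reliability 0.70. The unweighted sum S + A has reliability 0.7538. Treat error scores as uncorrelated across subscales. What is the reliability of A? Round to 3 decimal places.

0.650

Var(S+A) = 2 + 2·0.32 = 2.640.
True-score variance = ρ_S + ρ_A + 2·0.32, so 0.7538 = (0.70 + ρ_A + 0.64) / 2.640.
ρ_A = 0.7538·2.640 − 0.70 − 0.64 = 0.650.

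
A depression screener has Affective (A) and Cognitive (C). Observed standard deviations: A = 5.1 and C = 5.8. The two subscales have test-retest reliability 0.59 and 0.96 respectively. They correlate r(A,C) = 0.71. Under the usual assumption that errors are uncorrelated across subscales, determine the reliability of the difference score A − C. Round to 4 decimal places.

Var(A−C) = 5.1² + 5.8² − 2·5.1·5.8·0.71 = 59.65 − 42.0036 = 17.6464.
With uncorrelated errors the cross-covariances are all true-score covariance, so they carry over unchanged; only the diagonal terms shrink to ρᵢσᵢ².
True-score variance = [5.1²·0.59 + 5.8²·0.96] − 42.0036 = 47.6403 − 42.0036 = 5.6367.
Reliability = 5.6367 / 17.6464 = 0.3194.

0.3194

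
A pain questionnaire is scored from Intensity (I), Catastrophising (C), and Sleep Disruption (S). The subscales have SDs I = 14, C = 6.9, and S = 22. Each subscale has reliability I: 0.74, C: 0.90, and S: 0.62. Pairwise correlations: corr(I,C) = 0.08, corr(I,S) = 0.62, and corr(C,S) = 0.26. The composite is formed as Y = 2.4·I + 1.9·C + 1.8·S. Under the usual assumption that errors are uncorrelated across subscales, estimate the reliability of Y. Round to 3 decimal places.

Var(Y) = 2.4²·14² + 1.9²·6.9² + 1.8²·22² + 2·[4.56·14·6.9·0.08 + 4.32·14·22·0.62 + 3.42·6.9·22·0.26] = 2868.99 + 1990.33 = 4859.33.
Under uncorrelated errors the observed covariances equal the true-score covariances, so only the own-variance terms attenuate.
True-score variance = [2.4²·14²·0.74 + 1.9²·6.9²·0.90 + 1.8²·22²·0.62] + 1990.33 = 1962.37 + 1990.33 = 3952.71.
Reliability = 3952.71 / 4859.33 = 0.813.

0.813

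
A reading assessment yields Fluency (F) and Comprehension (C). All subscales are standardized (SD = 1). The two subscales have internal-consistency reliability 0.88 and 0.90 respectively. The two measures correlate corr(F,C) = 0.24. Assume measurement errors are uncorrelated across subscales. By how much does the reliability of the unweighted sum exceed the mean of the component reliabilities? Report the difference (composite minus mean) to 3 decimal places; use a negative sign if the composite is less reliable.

0.021

Var(sum) = 2 + 0.48 = 2.48; true-score variance = 1.78 + 0.48 = 2.26; composite reliability = 0.9113.
Mean component reliability = 0.8900.
Difference = 0.9113 − 0.8900 = 0.021.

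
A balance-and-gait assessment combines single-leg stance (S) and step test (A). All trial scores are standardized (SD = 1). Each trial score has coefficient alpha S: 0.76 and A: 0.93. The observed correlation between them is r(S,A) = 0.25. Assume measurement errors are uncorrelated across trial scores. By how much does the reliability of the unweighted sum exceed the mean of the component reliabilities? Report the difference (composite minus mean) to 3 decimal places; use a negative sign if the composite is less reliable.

0.031

Var(sum) = 2 + 0.5 = 2.5; true-score variance = 1.69 + 0.5 = 2.19; composite reliability = 0.8760.
Mean component reliability = 0.8450.
Difference = 0.8760 − 0.8450 = 0.031.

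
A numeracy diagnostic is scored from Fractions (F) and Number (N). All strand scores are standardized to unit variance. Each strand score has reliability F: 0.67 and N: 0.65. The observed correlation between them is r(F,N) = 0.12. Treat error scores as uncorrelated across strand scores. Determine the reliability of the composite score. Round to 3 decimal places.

0.696

Var(F+N) = 2 + 2·[0.12] = 2 + 0.24 = 2.24.
Under uncorrelated errors the observed covariances equal the true-score covariances, so only the own-variance terms attenuate.
True-score variance = [0.67 + 0.65] + 0.24 = 1.32 + 0.24 = 1.56.
Reliability = 1.56 / 2.24 = 0.696.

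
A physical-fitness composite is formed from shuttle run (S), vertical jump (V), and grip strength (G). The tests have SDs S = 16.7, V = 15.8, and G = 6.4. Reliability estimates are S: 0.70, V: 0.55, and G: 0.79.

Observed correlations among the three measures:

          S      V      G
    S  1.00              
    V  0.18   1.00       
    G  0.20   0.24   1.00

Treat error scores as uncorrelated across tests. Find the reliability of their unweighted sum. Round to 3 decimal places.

Var(S+V+G) = 16.7² + 15.8² + 6.4² + 2·[16.7·15.8·0.18 + 16.7·6.4·0.20 + 15.8·6.4·0.24] = 569.49 + 186.279 = 755.769.
With uncorrelated errors the cross-covariances are all true-score covariance, so they carry over unchanged; only the diagonal terms shrink to ρᵢσᵢ².
True-score variance = [16.7²·0.70 + 15.8²·0.55 + 6.4²·0.79] + 186.279 = 364.883 + 186.279 = 551.163.
Reliability = 551.163 / 755.769 = 0.729.

0.729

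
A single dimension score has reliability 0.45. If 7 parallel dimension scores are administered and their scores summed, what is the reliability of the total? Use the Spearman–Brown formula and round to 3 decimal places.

ρ_k = kρ / (1 + (k−1)ρ) = 7·0.45 / (1 + 6·0.45) = 3.150 / 3.700 = 0.851.

0.851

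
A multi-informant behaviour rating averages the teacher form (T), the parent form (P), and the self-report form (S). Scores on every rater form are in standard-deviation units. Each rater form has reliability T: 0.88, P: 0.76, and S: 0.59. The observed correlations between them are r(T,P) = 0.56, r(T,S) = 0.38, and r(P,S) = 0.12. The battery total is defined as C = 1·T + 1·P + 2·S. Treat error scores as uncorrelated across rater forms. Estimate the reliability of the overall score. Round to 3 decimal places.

0.781

Var(C) = 1 + 1 + 2² + 2·[0.56 + 2·0.38 + 2·0.12] = 6 + 3.12 = 9.12.
With uncorrelated errors the cross-covariances are all true-score covariance, so they carry over unchanged; only the diagonal terms shrink to ρᵢσᵢ².
True-score variance = [0.88 + 0.76 + 2²·0.59] + 3.12 = 4 + 3.12 = 7.12.
Reliability = 7.12 / 9.12 = 0.781.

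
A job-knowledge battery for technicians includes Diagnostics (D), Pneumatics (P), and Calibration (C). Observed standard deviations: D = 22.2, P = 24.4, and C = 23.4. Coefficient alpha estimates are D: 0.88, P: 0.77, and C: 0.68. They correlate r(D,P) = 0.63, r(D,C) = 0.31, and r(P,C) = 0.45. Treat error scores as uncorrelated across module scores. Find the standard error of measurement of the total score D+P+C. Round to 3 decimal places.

19.269

Var(total) = 1635.76 + 1518.46 = 3154.22.
True-score variance = 1264.47 + 1518.46 = 2782.93, so reliability = 0.8823.
Error variance = 3154.22 − 2782.93 = 371.293; SEM = √371.293 = 19.269.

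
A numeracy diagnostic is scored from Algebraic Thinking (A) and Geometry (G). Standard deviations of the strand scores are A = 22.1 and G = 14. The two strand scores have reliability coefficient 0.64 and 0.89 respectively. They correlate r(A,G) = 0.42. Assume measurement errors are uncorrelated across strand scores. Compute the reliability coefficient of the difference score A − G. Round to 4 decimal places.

0.5350

Var(A−G) = 22.1² + 14² − 2·22.1·14·0.42 = 684.41 − 259.896 = 424.514.
Under uncorrelated errors the observed covariances equal the true-score covariances, so only the own-variance terms attenuate.
True-score variance = [22.1²·0.64 + 14²·0.89] − 259.896 = 487.022 − 259.896 = 227.126.
Reliability = 227.126 / 424.514 = 0.5350.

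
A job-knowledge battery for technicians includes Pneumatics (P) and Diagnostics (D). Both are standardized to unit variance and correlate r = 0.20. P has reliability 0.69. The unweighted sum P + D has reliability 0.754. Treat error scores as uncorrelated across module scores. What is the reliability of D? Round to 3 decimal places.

Var(P+D) = 2 + 2·0.20 = 2.400.
True-score variance = ρ_P + ρ_D + 2·0.20, so 0.754 = (0.69 + ρ_D + 0.40) / 2.400.
ρ_D = 0.754·2.400 − 0.69 − 0.40 = 0.720.

0.720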